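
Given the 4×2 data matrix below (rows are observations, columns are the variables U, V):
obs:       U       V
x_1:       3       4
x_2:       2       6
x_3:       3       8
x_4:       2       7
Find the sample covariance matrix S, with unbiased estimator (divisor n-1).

Step 1 — column means:
  mean(U) = (3 + 2 + 3 + 2) / 4 = 10/4 = 2.5
  mean(V) = (4 + 6 + 8 + 7) / 4 = 25/4 = 6.25

Step 2 — sample covariance S[i,j] = (1/(n-1)) · Σ_k (x_{k,i} - mean_i) · (x_{k,j} - mean_j), with n-1 = 3.
  S[U,U] = ((0.5)·(0.5) + (-0.5)·(-0.5) + (0.5)·(0.5) + (-0.5)·(-0.5)) / 3 = 1/3 = 0.3333
  S[U,V] = ((0.5)·(-2.25) + (-0.5)·(-0.25) + (0.5)·(1.75) + (-0.5)·(0.75)) / 3 = -0.5/3 = -0.1667
  S[V,V] = ((-2.25)·(-2.25) + (-0.25)·(-0.25) + (1.75)·(1.75) + (0.75)·(0.75)) / 3 = 8.75/3 = 2.9167

S is symmetric (S[j,i] = S[i,j]). Assembling:

S = [[0.3333, -0.1667],
 [-0.1667, 2.9167]]


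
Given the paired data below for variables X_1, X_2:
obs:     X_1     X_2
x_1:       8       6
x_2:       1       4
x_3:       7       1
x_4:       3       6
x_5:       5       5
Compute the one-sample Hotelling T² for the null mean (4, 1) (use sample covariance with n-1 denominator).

Step 1 — sample mean vector:
  mean(X_1) = (8 + 1 + 7 + 3 + 5) / 5 = 24/5 = 4.8
  mean(X_2) = (6 + 4 + 1 + 6 + 5) / 5 = 22/5 = 4.4
  x̄ = (4.8, 4.4),  deviation x̄ - mu_0 = (4.8, 4.4) - (4, 1) = (0.8, 3.4).

Step 2 — sample covariance matrix, S[i,j] = (1/(n-1)) · Σ_k (x_{k,i} - mean_i) · (x_{k,j} - mean_j), divisor n-1 = 4:
  S[X_1,X_1] = ((3.2)·(3.2) + (-3.8)·(-3.8) + (2.2)·(2.2) + (-1.8)·(-1.8) + (0.2)·(0.2)) / 4 = 32.8/4 = 8.2
  S[X_1,X_2] = ((3.2)·(1.6) + (-3.8)·(-0.4) + (2.2)·(-3.4) + (-1.8)·(1.6) + (0.2)·(0.6)) / 4 = -3.6/4 = -0.9
  S[X_2,X_2] = ((1.6)·(1.6) + (-0.4)·(-0.4) + (-3.4)·(-3.4) + (1.6)·(1.6) + (0.6)·(0.6)) / 4 = 17.2/4 = 4.3
  S = [[8.2, -0.9],
 [-0.9, 4.3]].

Step 3 — invert S. det(S) = 8.2·4.3 - (-0.9)² = 34.45.
  S^{-1} = (1/det) · [[d, -b], [-b, a]] = [[0.1248, 0.0261],
 [0.0261, 0.238]].

Step 4 — quadratic form (x̄ - mu_0)^T · S^{-1} · (x̄ - mu_0):
  S^{-1} · (x̄ - mu_0) = (0.1887, 0.8302),
  (x̄ - mu_0)^T · [...] = (0.8)·(0.1887) + (3.4)·(0.8302) = 2.9736.

Step 5 — scale by n: T² = 5 · 2.9736 = 14.8679.

T² ≈ 14.8679


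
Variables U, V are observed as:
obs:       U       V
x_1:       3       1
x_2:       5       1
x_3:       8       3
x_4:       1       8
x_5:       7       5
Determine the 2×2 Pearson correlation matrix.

Step 1 — column means:
  mean(U) = (3 + 5 + 8 + 1 + 7) / 5 = 24/5 = 4.8
  mean(V) = (1 + 1 + 3 + 8 + 5) / 5 = 18/5 = 3.6

Step 2 — sample variances and covariances s[i,j] = (1/(n-1)) · Σ_k (x_{k,i} - mean_i) · (x_{k,j} - mean_j), with n-1 = 4:
  s[U,U] = ((-1.8)·(-1.8) + (0.2)·(0.2) + (3.2)·(3.2) + (-3.8)·(-3.8) + (2.2)·(2.2)) / 4 = 32.8/4 = 8.2
  s[U,V] = ((-1.8)·(-2.6) + (0.2)·(-2.6) + (3.2)·(-0.6) + (-3.8)·(4.4) + (2.2)·(1.4)) / 4 = -11.4/4 = -2.85
  s[V,V] = ((-2.6)·(-2.6) + (-2.6)·(-2.6) + (-0.6)·(-0.6) + (4.4)·(4.4) + (1.4)·(1.4)) / 4 = 35.2/4 = 8.8
  Sample standard deviations s_i = √(s[i,i]):
  s(U) = √(8.2) = 2.8636
  s(V) = √(8.8) = 2.9665

Step 3 — r_{ij} = s_{ij} / (s_i · s_j):
  r[U,U] = 1 (diagonal).
  r[U,V] = -2.85 / (2.8636 · 2.9665) = -2.85 / 8.4947 = -0.3355
  r[V,V] = 1 (diagonal).

R is symmetric with unit diagonal. Assembling:

R = [[1, -0.3355],
 [-0.3355, 1]]


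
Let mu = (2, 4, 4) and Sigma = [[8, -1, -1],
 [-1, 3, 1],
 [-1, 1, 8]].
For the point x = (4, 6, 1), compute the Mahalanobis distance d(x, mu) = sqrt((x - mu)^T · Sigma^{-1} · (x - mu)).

Step 1 — centre the observation: (x - mu) = (2, 2, -3).

Step 2 — invert Sigma (cofactor / det for 3×3, or solve directly):
  Sigma^{-1} = [[0.1314, 0.04, 0.0114],
 [0.04, 0.36, -0.04],
 [0.0114, -0.04, 0.1314]].

Step 3 — form the quadratic (x - mu)^T · Sigma^{-1} · (x - mu):
  Sigma^{-1} · (x - mu) = (0.3086, 0.92, -0.4514).
  (x - mu)^T · [Sigma^{-1} · (x - mu)] = (2)·(0.3086) + (2)·(0.92) + (-3)·(-0.4514) = 3.8114.

Step 4 — take square root: d = √(3.8114) ≈ 1.9523.

d(x, mu) = √(3.8114) ≈ 1.9523


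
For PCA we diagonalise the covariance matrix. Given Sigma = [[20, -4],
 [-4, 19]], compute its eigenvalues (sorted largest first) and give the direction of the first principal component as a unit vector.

Step 1 — characteristic polynomial of 2×2 Sigma:
  det(Sigma - λI) = λ² - trace · λ + det = 0.
  trace = 20 + 19 = 39, det = 20·19 - (-4)² = 364.
Step 2 — discriminant:
  Δ = trace² - 4·det = 1521 - 1456 = 65.
Step 3 — eigenvalues:
  λ = (trace ± √Δ)/2 = (39 ± 8.0623)/2,
  λ_1 = 23.5311,  λ_2 = 15.4689.

Step 4 — unit eigenvector for λ_1: solve (Sigma - λ_1 I)v = 0. First row:
  (20 - 23.5311)·v_x + (-4)·v_y = 0, i.e. (-3.5311)·v_x + (-4)·v_y = 0,
  so v ∝ (b, λ_1 - a) = (-4, 3.5311); multiply by -1 so the first entry is positive: u = (4, -3.5311).
  ||u|| = √((4)² + (-3.5311)²) = √(28.4689) ≈ 5.3356,
  v_1 = u/||u|| ≈ (0.7497, -0.6618) (||v_1|| = 1).

λ_1 = 23.5311,  λ_2 = 15.4689;  v_1 ≈ (0.7497, -0.6618)


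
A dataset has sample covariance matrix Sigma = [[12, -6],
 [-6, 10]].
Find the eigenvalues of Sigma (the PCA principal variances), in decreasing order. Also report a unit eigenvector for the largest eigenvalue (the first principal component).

Step 1 — characteristic polynomial of 2×2 Sigma:
  det(Sigma - λI) = λ² - trace · λ + det = 0.
  trace = 12 + 10 = 22, det = 12·10 - (-6)² = 84.
Step 2 — discriminant:
  Δ = trace² - 4·det = 484 - 336 = 148.
Step 3 — eigenvalues:
  λ = (trace ± √Δ)/2 = (22 ± 12.1655)/2,
  λ_1 = 17.0828,  λ_2 = 4.9172.

Step 4 — unit eigenvector for λ_1: solve (Sigma - λ_1 I)v = 0. First row:
  (12 - 17.0828)·v_x + (-6)·v_y = 0, i.e. (-5.0828)·v_x + (-6)·v_y = 0,
  so v ∝ (b, λ_1 - a) = (-6, 5.0828); multiply by -1 so the first entry is positive: u = (6, -5.0828).
  ||u|| = √((6)² + (-5.0828)²) = √(61.8345) ≈ 7.8635,
  v_1 = u/||u|| ≈ (0.763, -0.6464) (||v_1|| = 1).

λ_1 = 17.0828,  λ_2 = 4.9172;  v_1 ≈ (0.763, -0.6464)


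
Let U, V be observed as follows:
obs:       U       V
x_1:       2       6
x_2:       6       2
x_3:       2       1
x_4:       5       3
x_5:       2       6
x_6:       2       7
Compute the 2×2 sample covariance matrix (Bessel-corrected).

Step 1 — column means:
  mean(U) = (2 + 6 + 2 + 5 + 2 + 2) / 6 = 19/6 = 3.1667
  mean(V) = (6 + 2 + 1 + 3 + 6 + 7) / 6 = 25/6 = 4.1667

Step 2 — sample covariance S[i,j] = (1/(n-1)) · Σ_k (x_{k,i} - mean_i) · (x_{k,j} - mean_j), with n-1 = 5.
  S[U,U] = ((-1.1667)·(-1.1667) + (2.8333)·(2.8333) + (-1.1667)·(-1.1667) + (1.8333)·(1.8333) + (-1.1667)·(-1.1667) + (-1.1667)·(-1.1667)) / 5 = 16.8333/5 = 3.3667
  S[U,V] = ((-1.1667)·(1.8333) + (2.8333)·(-2.1667) + (-1.1667)·(-3.1667) + (1.8333)·(-1.1667) + (-1.1667)·(1.8333) + (-1.1667)·(2.8333)) / 5 = -12.1667/5 = -2.4333
  S[V,V] = ((1.8333)·(1.8333) + (-2.1667)·(-2.1667) + (-3.1667)·(-3.1667) + (-1.1667)·(-1.1667) + (1.8333)·(1.8333) + (2.8333)·(2.8333)) / 5 = 30.8333/5 = 6.1667

S is symmetric (S[j,i] = S[i,j]). Assembling:

S = [[3.3667, -2.4333],
 [-2.4333, 6.1667]]


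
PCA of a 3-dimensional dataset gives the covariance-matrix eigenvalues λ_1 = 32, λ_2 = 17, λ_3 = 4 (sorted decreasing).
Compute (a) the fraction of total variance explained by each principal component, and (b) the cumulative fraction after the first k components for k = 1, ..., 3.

Step 1 — total variance = trace(Sigma) = Σ λ_i = 32 + 17 + 4 = 53.

Step 2 — fraction explained by component i = λ_i / Σ λ:
  PC1: 32/53 = 0.6038
  PC2: 17/53 = 0.3208
  PC3: 4/53 = 0.0755

Step 3 — cumulative fraction after k components = (λ_1 + ... + λ_k) / Σ λ:
  k = 1: 32/53 = 0.6038
  k = 2: (32 + 17)/53 = 49/53 = 0.9245
  k = 3: (32 + 17 + 4)/53 = 53/53 = 1

Summary (fraction, with percent):

explained: PC1 0.6038 (60.38%), PC2 0.3208 (32.08%), PC3 0.0755 (7.55%);  cumulative: 0.6038, 0.9245, 1


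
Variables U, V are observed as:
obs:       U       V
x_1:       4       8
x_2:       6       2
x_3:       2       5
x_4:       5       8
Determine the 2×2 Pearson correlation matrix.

Step 1 — column means:
  mean(U) = (4 + 6 + 2 + 5) / 4 = 17/4 = 4.25
  mean(V) = (8 + 2 + 5 + 8) / 4 = 23/4 = 5.75

Step 2 — sample variances and covariances s[i,j] = (1/(n-1)) · Σ_k (x_{k,i} - mean_i) · (x_{k,j} - mean_j), with n-1 = 3:
  s[U,U] = ((-0.25)·(-0.25) + (1.75)·(1.75) + (-2.25)·(-2.25) + (0.75)·(0.75)) / 3 = 8.75/3 = 2.9167
  s[U,V] = ((-0.25)·(2.25) + (1.75)·(-3.75) + (-2.25)·(-0.75) + (0.75)·(2.25)) / 3 = -3.75/3 = -1.25
  s[V,V] = ((2.25)·(2.25) + (-3.75)·(-3.75) + (-0.75)·(-0.75) + (2.25)·(2.25)) / 3 = 24.75/3 = 8.25
  Sample standard deviations s_i = √(s[i,i]):
  s(U) = √(2.9167) = 1.7078
  s(V) = √(8.25) = 2.8723

Step 3 — r_{ij} = s_{ij} / (s_i · s_j):
  r[U,U] = 1 (diagonal).
  r[U,V] = -1.25 / (1.7078 · 2.8723) = -1.25 / 4.9054 = -0.2548
  r[V,V] = 1 (diagonal).

R is symmetric with unit diagonal. Assembling:

R = [[1, -0.2548],
 [-0.2548, 1]]


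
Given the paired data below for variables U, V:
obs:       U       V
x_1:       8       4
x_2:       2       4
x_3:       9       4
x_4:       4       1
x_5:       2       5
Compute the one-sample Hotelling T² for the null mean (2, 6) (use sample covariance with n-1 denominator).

Step 1 — sample mean vector:
  mean(U) = (8 + 2 + 9 + 4 + 2) / 5 = 25/5 = 5
  mean(V) = (4 + 4 + 4 + 1 + 5) / 5 = 18/5 = 3.6
  x̄ = (5, 3.6),  deviation x̄ - mu_0 = (5, 3.6) - (2, 6) = (3, -2.4).

Step 2 — sample covariance matrix, S[i,j] = (1/(n-1)) · Σ_k (x_{k,i} - mean_i) · (x_{k,j} - mean_j), divisor n-1 = 4:
  S[U,U] = ((3)·(3) + (-3)·(-3) + (4)·(4) + (-1)·(-1) + (-3)·(-3)) / 4 = 44/4 = 11
  S[U,V] = ((3)·(0.4) + (-3)·(0.4) + (4)·(0.4) + (-1)·(-2.6) + (-3)·(1.4)) / 4 = 0/4 = 0
  S[V,V] = ((0.4)·(0.4) + (0.4)·(0.4) + (0.4)·(0.4) + (-2.6)·(-2.6) + (1.4)·(1.4)) / 4 = 9.2/4 = 2.3
  S = [[11, 0],
 [0, 2.3]].

Step 3 — invert S. det(S) = 11·2.3 - (0)² = 25.3.
  S^{-1} = (1/det) · [[d, -b], [-b, a]] = [[0.0909, 0],
 [0, 0.4348]].

Step 4 — quadratic form (x̄ - mu_0)^T · S^{-1} · (x̄ - mu_0):
  S^{-1} · (x̄ - mu_0) = (0.2727, -1.0435),
  (x̄ - mu_0)^T · [...] = (3)·(0.2727) + (-2.4)·(-1.0435) = 3.3225.

Step 5 — scale by n: T² = 5 · 3.3225 = 16.6126.

T² ≈ 16.6126


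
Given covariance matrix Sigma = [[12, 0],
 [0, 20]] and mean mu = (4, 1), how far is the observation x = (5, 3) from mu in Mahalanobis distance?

Step 1 — centre the observation: (x - mu) = (1, 2).

Step 2 — invert Sigma. det(Sigma) = 12·20 - (0)² = 240.
  Sigma^{-1} = (1/det) · [[d, -b], [-b, a]] = [[0.0833, 0],
 [0, 0.05]].

Step 3 — form the quadratic (x - mu)^T · Sigma^{-1} · (x - mu):
  Sigma^{-1} · (x - mu) = (0.0833, 0.1).
  (x - mu)^T · [Sigma^{-1} · (x - mu)] = (1)·(0.0833) + (2)·(0.1) = 0.2833.

Step 4 — take square root: d = √(0.2833) ≈ 0.5323.

d(x, mu) = √(0.2833) ≈ 0.5323


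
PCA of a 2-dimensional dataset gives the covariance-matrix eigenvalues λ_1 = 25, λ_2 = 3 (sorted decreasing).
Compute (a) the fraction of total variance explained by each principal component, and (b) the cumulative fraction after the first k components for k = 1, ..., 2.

Step 1 — total variance = trace(Sigma) = Σ λ_i = 25 + 3 = 28.

Step 2 — fraction explained by component i = λ_i / Σ λ:
  PC1: 25/28 = 0.8929
  PC2: 3/28 = 0.1071

Step 3 — cumulative fraction after k components = (λ_1 + ... + λ_k) / Σ λ:
  k = 1: 25/28 = 0.8929
  k = 2: (25 + 3)/28 = 28/28 = 1

Summary (fraction, with percent):

explained: PC1 0.8929 (89.29%), PC2 0.1071 (10.71%);  cumulative: 0.8929, 1


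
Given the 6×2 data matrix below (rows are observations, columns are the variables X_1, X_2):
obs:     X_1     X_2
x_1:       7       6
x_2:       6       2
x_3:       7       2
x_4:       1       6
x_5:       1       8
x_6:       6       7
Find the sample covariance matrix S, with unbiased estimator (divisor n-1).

Step 1 — column means:
  mean(X_1) = (7 + 6 + 7 + 1 + 1 + 6) / 6 = 28/6 = 4.6667
  mean(X_2) = (6 + 2 + 2 + 6 + 8 + 7) / 6 = 31/6 = 5.1667

Step 2 — sample covariance S[i,j] = (1/(n-1)) · Σ_k (x_{k,i} - mean_i) · (x_{k,j} - mean_j), with n-1 = 5.
  S[X_1,X_1] = ((2.3333)·(2.3333) + (1.3333)·(1.3333) + (2.3333)·(2.3333) + (-3.6667)·(-3.6667) + (-3.6667)·(-3.6667) + (1.3333)·(1.3333)) / 5 = 41.3333/5 = 8.2667
  S[X_1,X_2] = ((2.3333)·(0.8333) + (1.3333)·(-3.1667) + (2.3333)·(-3.1667) + (-3.6667)·(0.8333) + (-3.6667)·(2.8333) + (1.3333)·(1.8333)) / 5 = -20.6667/5 = -4.1333
  S[X_2,X_2] = ((0.8333)·(0.8333) + (-3.1667)·(-3.1667) + (-3.1667)·(-3.1667) + (0.8333)·(0.8333) + (2.8333)·(2.8333) + (1.8333)·(1.8333)) / 5 = 32.8333/5 = 6.5667

S is symmetric (S[j,i] = S[i,j]). Assembling:

S = [[8.2667, -4.1333],
 [-4.1333, 6.5667]]


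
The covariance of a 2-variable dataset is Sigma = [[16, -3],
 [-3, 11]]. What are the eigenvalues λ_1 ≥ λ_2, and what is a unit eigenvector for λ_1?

Step 1 — characteristic polynomial of 2×2 Sigma:
  det(Sigma - λI) = λ² - trace · λ + det = 0.
  trace = 16 + 11 = 27, det = 16·11 - (-3)² = 167.
Step 2 — discriminant:
  Δ = trace² - 4·det = 729 - 668 = 61.
Step 3 — eigenvalues:
  λ = (trace ± √Δ)/2 = (27 ± 7.8102)/2,
  λ_1 = 17.4051,  λ_2 = 9.5949.

Step 4 — unit eigenvector for λ_1: solve (Sigma - λ_1 I)v = 0. First row:
  (16 - 17.4051)·v_x + (-3)·v_y = 0, i.e. (-1.4051)·v_x + (-3)·v_y = 0,
  so v ∝ (b, λ_1 - a) = (-3, 1.4051); multiply by -1 so the first entry is positive: u = (3, -1.4051).
  ||u|| = √((3)² + (-1.4051)²) = √(10.9744) ≈ 3.3128,
  v_1 = u/||u|| ≈ (0.9056, -0.4242) (||v_1|| = 1).

λ_1 = 17.4051,  λ_2 = 9.5949;  v_1 ≈ (0.9056, -0.4242)


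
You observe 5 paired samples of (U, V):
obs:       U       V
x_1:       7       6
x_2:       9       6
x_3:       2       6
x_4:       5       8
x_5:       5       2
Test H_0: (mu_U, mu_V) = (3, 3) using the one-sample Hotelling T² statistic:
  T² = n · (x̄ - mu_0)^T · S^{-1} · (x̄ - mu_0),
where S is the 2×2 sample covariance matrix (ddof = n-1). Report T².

Step 1 — sample mean vector:
  mean(U) = (7 + 9 + 2 + 5 + 5) / 5 = 28/5 = 5.6
  mean(V) = (6 + 6 + 6 + 8 + 2) / 5 = 28/5 = 5.6
  x̄ = (5.6, 5.6),  deviation x̄ - mu_0 = (5.6, 5.6) - (3, 3) = (2.6, 2.6).

Step 2 — sample covariance matrix, S[i,j] = (1/(n-1)) · Σ_k (x_{k,i} - mean_i) · (x_{k,j} - mean_j), divisor n-1 = 4:
  S[U,U] = ((1.4)·(1.4) + (3.4)·(3.4) + (-3.6)·(-3.6) + (-0.6)·(-0.6) + (-0.6)·(-0.6)) / 4 = 27.2/4 = 6.8
  S[U,V] = ((1.4)·(0.4) + (3.4)·(0.4) + (-3.6)·(0.4) + (-0.6)·(2.4) + (-0.6)·(-3.6)) / 4 = 1.2/4 = 0.3
  S[V,V] = ((0.4)·(0.4) + (0.4)·(0.4) + (0.4)·(0.4) + (2.4)·(2.4) + (-3.6)·(-3.6)) / 4 = 19.2/4 = 4.8
  S = [[6.8, 0.3],
 [0.3, 4.8]].

Step 3 — invert S. det(S) = 6.8·4.8 - (0.3)² = 32.55.
  S^{-1} = (1/det) · [[d, -b], [-b, a]] = [[0.1475, -0.0092],
 [-0.0092, 0.2089]].

Step 4 — quadratic form (x̄ - mu_0)^T · S^{-1} · (x̄ - mu_0):
  S^{-1} · (x̄ - mu_0) = (0.3594, 0.5192),
  (x̄ - mu_0)^T · [...] = (2.6)·(0.3594) + (2.6)·(0.5192) = 2.2845.

Step 5 — scale by n: T² = 5 · 2.2845 = 11.4224.

T² ≈ 11.4224


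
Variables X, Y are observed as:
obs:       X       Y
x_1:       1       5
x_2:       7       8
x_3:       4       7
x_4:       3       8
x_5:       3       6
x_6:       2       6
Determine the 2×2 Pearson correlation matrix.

Step 1 — column means:
  mean(X) = (1 + 7 + 4 + 3 + 3 + 2) / 6 = 20/6 = 3.3333
  mean(Y) = (5 + 8 + 7 + 8 + 6 + 6) / 6 = 40/6 = 6.6667

Step 2 — sample variances and covariances s[i,j] = (1/(n-1)) · Σ_k (x_{k,i} - mean_i) · (x_{k,j} - mean_j), with n-1 = 5:
  s[X,X] = ((-2.3333)·(-2.3333) + (3.6667)·(3.6667) + (0.6667)·(0.6667) + (-0.3333)·(-0.3333) + (-0.3333)·(-0.3333) + (-1.3333)·(-1.3333)) / 5 = 21.3333/5 = 4.2667
  s[X,Y] = ((-2.3333)·(-1.6667) + (3.6667)·(1.3333) + (0.6667)·(0.3333) + (-0.3333)·(1.3333) + (-0.3333)·(-0.6667) + (-1.3333)·(-0.6667)) / 5 = 9.6667/5 = 1.9333
  s[Y,Y] = ((-1.6667)·(-1.6667) + (1.3333)·(1.3333) + (0.3333)·(0.3333) + (1.3333)·(1.3333) + (-0.6667)·(-0.6667) + (-0.6667)·(-0.6667)) / 5 = 7.3333/5 = 1.4667
  Sample standard deviations s_i = √(s[i,i]):
  s(X) = √(4.2667) = 2.0656
  s(Y) = √(1.4667) = 1.2111

Step 3 — r_{ij} = s_{ij} / (s_i · s_j):
  r[X,X] = 1 (diagonal).
  r[X,Y] = 1.9333 / (2.0656 · 1.2111) = 1.9333 / 2.5016 = 0.7729
  r[Y,Y] = 1 (diagonal).

R is symmetric with unit diagonal. Assembling:

R = [[1, 0.7729],
 [0.7729, 1]]


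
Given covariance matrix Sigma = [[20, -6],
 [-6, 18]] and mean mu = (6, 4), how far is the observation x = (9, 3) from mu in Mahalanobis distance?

Step 1 — centre the observation: (x - mu) = (3, -1).

Step 2 — invert Sigma. det(Sigma) = 20·18 - (-6)² = 324.
  Sigma^{-1} = (1/det) · [[d, -b], [-b, a]] = [[0.0556, 0.0185],
 [0.0185, 0.0617]].

Step 3 — form the quadratic (x - mu)^T · Sigma^{-1} · (x - mu):
  Sigma^{-1} · (x - mu) = (0.1481, -0.0062).
  (x - mu)^T · [Sigma^{-1} · (x - mu)] = (3)·(0.1481) + (-1)·(-0.0062) = 0.4506.

Step 4 — take square root: d = √(0.4506) ≈ 0.6713.

d(x, mu) = √(0.4506) ≈ 0.6713


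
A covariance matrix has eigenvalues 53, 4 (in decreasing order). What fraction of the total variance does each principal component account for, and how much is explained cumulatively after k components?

Step 1 — total variance = trace(Sigma) = Σ λ_i = 53 + 4 = 57.

Step 2 — fraction explained by component i = λ_i / Σ λ:
  PC1: 53/57 = 0.9298
  PC2: 4/57 = 0.0702

Step 3 — cumulative fraction after k components = (λ_1 + ... + λ_k) / Σ λ:
  k = 1: 53/57 = 0.9298
  k = 2: (53 + 4)/57 = 57/57 = 1

Summary (fraction, with percent):

explained: PC1 0.9298 (92.98%), PC2 0.0702 (7.02%);  cumulative: 0.9298, 1


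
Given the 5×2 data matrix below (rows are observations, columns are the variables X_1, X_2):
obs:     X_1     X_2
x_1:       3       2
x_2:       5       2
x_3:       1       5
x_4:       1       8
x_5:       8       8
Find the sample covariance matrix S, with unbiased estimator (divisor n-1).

Step 1 — column means:
  mean(X_1) = (3 + 5 + 1 + 1 + 8) / 5 = 18/5 = 3.6
  mean(X_2) = (2 + 2 + 5 + 8 + 8) / 5 = 25/5 = 5

Step 2 — sample covariance S[i,j] = (1/(n-1)) · Σ_k (x_{k,i} - mean_i) · (x_{k,j} - mean_j), with n-1 = 4.
  S[X_1,X_1] = ((-0.6)·(-0.6) + (1.4)·(1.4) + (-2.6)·(-2.6) + (-2.6)·(-2.6) + (4.4)·(4.4)) / 4 = 35.2/4 = 8.8
  S[X_1,X_2] = ((-0.6)·(-3) + (1.4)·(-3) + (-2.6)·(0) + (-2.6)·(3) + (4.4)·(3)) / 4 = 3/4 = 0.75
  S[X_2,X_2] = ((-3)·(-3) + (-3)·(-3) + (0)·(0) + (3)·(3) + (3)·(3)) / 4 = 36/4 = 9

S is symmetric (S[j,i] = S[i,j]). Assembling:

S = [[8.8, 0.75],
 [0.75, 9]]


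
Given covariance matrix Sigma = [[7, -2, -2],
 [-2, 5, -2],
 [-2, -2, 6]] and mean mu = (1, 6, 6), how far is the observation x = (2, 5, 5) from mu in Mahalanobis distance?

Step 1 — centre the observation: (x - mu) = (1, -1, -1).

Step 2 — invert Sigma (cofactor / det for 3×3, or solve directly):
  Sigma^{-1} = [[0.2131, 0.1311, 0.1148],
 [0.1311, 0.3115, 0.1475],
 [0.1148, 0.1475, 0.2541]].

Step 3 — form the quadratic (x - mu)^T · Sigma^{-1} · (x - mu):
  Sigma^{-1} · (x - mu) = (-0.0328, -0.3279, -0.2869).
  (x - mu)^T · [Sigma^{-1} · (x - mu)] = (1)·(-0.0328) + (-1)·(-0.3279) + (-1)·(-0.2869) = 0.582.

Step 4 — take square root: d = √(0.582) ≈ 0.7629.

d(x, mu) = √(0.582) ≈ 0.7629


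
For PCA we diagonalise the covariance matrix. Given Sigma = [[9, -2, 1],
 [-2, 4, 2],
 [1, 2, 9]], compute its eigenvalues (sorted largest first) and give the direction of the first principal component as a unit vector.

Step 1 — characteristic polynomial p(λ) = det(λI - Sigma) = λ³ - tr·λ² + c_1·λ - det, where tr = trace, c_1 = sum of the principal 2×2 minors, det = det(Sigma):
  tr = 9 + 4 + 9 = 22,
  c_1 = (9·4 - (-2)²) + (9·9 - (1)²) + (4·9 - (2)²) = 32 + 80 + 32 = 144,
  det = 9·(4·9 - (2)²) - (-2)·((-2)·9 - (2)·(1)) + (1)·((-2)·(2) - 4·(1)) = 9·(32) - (-2)·(-20) + (1)·(-8) = 240.
  So p(λ) = λ³ - 22λ² + 144λ - 240.
Step 2 — look for an integer root (rational root theorem: any rational root is an integer divisor of 240). Testing λ = 10:
  p(10) = 1000 - 2200 + 1440 - 240 = 0  ✓
  Dividing out (λ - 10): p(λ) = (λ - 10)(λ² - 12λ + 24).
Step 3 — remaining eigenvalues from the quadratic λ² - 12λ + 24 = 0:
  Δ = 12² - 4·24 = 144 - 96 = 48,  λ = (12 ± √48)/2 = (12 ± 6.9282)/2 ≈ 9.4641 or 2.5359.
  Sorted: λ_1 = 10,  λ_2 = 9.4641,  λ_3 = 2.5359  (check: sum = 22 = tr ✓).

Step 4 — unit eigenvector for λ_1 = 10: v spans the null space of (Sigma - λ_1 I), whose rows are
  r_1 = (-1, -2, 1),  r_2 = (-2, -6, 2),  r_3 = (1, 2, -1).
  v is orthogonal to every row, so take v ∝ r_1 × r_2 = ((-2)·(2) - (1)·(-6), (1)·(-2) - (-1)·(2), (-1)·(-6) - (-2)·(-2)) = (2, 0, 2).
  Rescale (divide by 2): u = (1, 0, 1).
  ||u|| = √((1)² + (0)² + (1)²) = √(2) ≈ 1.4142,  v_1 = u/||u|| ≈ (0.7071, 0, 0.7071) (||v_1|| = 1).

λ_1 = 10,  λ_2 = 9.4641,  λ_3 = 2.5359;  v_1 ≈ (0.7071, 0, 0.7071)


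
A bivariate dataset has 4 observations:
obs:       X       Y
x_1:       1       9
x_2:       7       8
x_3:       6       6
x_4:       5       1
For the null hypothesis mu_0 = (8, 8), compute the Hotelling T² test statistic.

Step 1 — sample mean vector:
  mean(X) = (1 + 7 + 6 + 5) / 4 = 19/4 = 4.75
  mean(Y) = (9 + 8 + 6 + 1) / 4 = 24/4 = 6
  x̄ = (4.75, 6),  deviation x̄ - mu_0 = (4.75, 6) - (8, 8) = (-3.25, -2).

Step 2 — sample covariance matrix, S[i,j] = (1/(n-1)) · Σ_k (x_{k,i} - mean_i) · (x_{k,j} - mean_j), divisor n-1 = 3:
  S[X,X] = ((-3.75)·(-3.75) + (2.25)·(2.25) + (1.25)·(1.25) + (0.25)·(0.25)) / 3 = 20.75/3 = 6.9167
  S[X,Y] = ((-3.75)·(3) + (2.25)·(2) + (1.25)·(0) + (0.25)·(-5)) / 3 = -8/3 = -2.6667
  S[Y,Y] = ((3)·(3) + (2)·(2) + (0)·(0) + (-5)·(-5)) / 3 = 38/3 = 12.6667
  S = [[6.9167, -2.6667],
 [-2.6667, 12.6667]].

Step 3 — invert S. det(S) = 6.9167·12.6667 - (-2.6667)² = 80.5.
  S^{-1} = (1/det) · [[d, -b], [-b, a]] = [[0.1573, 0.0331],
 [0.0331, 0.0859]].

Step 4 — quadratic form (x̄ - mu_0)^T · S^{-1} · (x̄ - mu_0):
  S^{-1} · (x̄ - mu_0) = (-0.5776, -0.2795),
  (x̄ - mu_0)^T · [...] = (-3.25)·(-0.5776) + (-2)·(-0.2795) = 2.4363.

Step 5 — scale by n: T² = 4 · 2.4363 = 9.7453.

T² ≈ 9.7453


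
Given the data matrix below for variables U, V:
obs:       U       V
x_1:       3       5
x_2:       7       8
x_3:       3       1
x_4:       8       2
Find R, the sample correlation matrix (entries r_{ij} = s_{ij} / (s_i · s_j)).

Step 1 — column means:
  mean(U) = (3 + 7 + 3 + 8) / 4 = 21/4 = 5.25
  mean(V) = (5 + 8 + 1 + 2) / 4 = 16/4 = 4

Step 2 — sample variances and covariances s[i,j] = (1/(n-1)) · Σ_k (x_{k,i} - mean_i) · (x_{k,j} - mean_j), with n-1 = 3:
  s[U,U] = ((-2.25)·(-2.25) + (1.75)·(1.75) + (-2.25)·(-2.25) + (2.75)·(2.75)) / 3 = 20.75/3 = 6.9167
  s[U,V] = ((-2.25)·(1) + (1.75)·(4) + (-2.25)·(-3) + (2.75)·(-2)) / 3 = 6/3 = 2
  s[V,V] = ((1)·(1) + (4)·(4) + (-3)·(-3) + (-2)·(-2)) / 3 = 30/3 = 10
  Sample standard deviations s_i = √(s[i,i]):
  s(U) = √(6.9167) = 2.63
  s(V) = √(10) = 3.1623

Step 3 — r_{ij} = s_{ij} / (s_i · s_j):
  r[U,U] = 1 (diagonal).
  r[U,V] = 2 / (2.63 · 3.1623) = 2 / 8.3166 = 0.2405
  r[V,V] = 1 (diagonal).

R is symmetric with unit diagonal. Assembling:

R = [[1, 0.2405],
 [0.2405, 1]]


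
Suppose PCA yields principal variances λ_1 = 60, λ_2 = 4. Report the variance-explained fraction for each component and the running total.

Step 1 — total variance = trace(Sigma) = Σ λ_i = 60 + 4 = 64.

Step 2 — fraction explained by component i = λ_i / Σ λ:
  PC1: 60/64 = 0.9375
  PC2: 4/64 = 0.0625

Step 3 — cumulative fraction after k components = (λ_1 + ... + λ_k) / Σ λ:
  k = 1: 60/64 = 0.9375
  k = 2: (60 + 4)/64 = 64/64 = 1

Summary (fraction, with percent):

explained: PC1 0.9375 (93.75%), PC2 0.0625 (6.25%);  cumulative: 0.9375, 1


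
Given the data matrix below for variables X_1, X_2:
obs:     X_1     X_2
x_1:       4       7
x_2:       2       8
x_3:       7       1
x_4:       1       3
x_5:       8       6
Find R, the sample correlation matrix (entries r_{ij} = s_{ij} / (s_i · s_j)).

Step 1 — column means:
  mean(X_1) = (4 + 2 + 7 + 1 + 8) / 5 = 22/5 = 4.4
  mean(X_2) = (7 + 8 + 1 + 3 + 6) / 5 = 25/5 = 5

Step 2 — sample variances and covariances s[i,j] = (1/(n-1)) · Σ_k (x_{k,i} - mean_i) · (x_{k,j} - mean_j), with n-1 = 4:
  s[X_1,X_1] = ((-0.4)·(-0.4) + (-2.4)·(-2.4) + (2.6)·(2.6) + (-3.4)·(-3.4) + (3.6)·(3.6)) / 4 = 37.2/4 = 9.3
  s[X_1,X_2] = ((-0.4)·(2) + (-2.4)·(3) + (2.6)·(-4) + (-3.4)·(-2) + (3.6)·(1)) / 4 = -8/4 = -2
  s[X_2,X_2] = ((2)·(2) + (3)·(3) + (-4)·(-4) + (-2)·(-2) + (1)·(1)) / 4 = 34/4 = 8.5
  Sample standard deviations s_i = √(s[i,i]):
  s(X_1) = √(9.3) = 3.0496
  s(X_2) = √(8.5) = 2.9155

Step 3 — r_{ij} = s_{ij} / (s_i · s_j):
  r[X_1,X_1] = 1 (diagonal).
  r[X_1,X_2] = -2 / (3.0496 · 2.9155) = -2 / 8.891 = -0.2249
  r[X_2,X_2] = 1 (diagonal).

R is symmetric with unit diagonal. Assembling:

R = [[1, -0.2249],
 [-0.2249, 1]]


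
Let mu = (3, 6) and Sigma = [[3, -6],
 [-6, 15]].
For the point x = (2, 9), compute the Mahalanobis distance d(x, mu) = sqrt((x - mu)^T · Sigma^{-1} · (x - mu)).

Step 1 — centre the observation: (x - mu) = (-1, 3).

Step 2 — invert Sigma. det(Sigma) = 3·15 - (-6)² = 9.
  Sigma^{-1} = (1/det) · [[d, -b], [-b, a]] = [[1.6667, 0.6667],
 [0.6667, 0.3333]].

Step 3 — form the quadratic (x - mu)^T · Sigma^{-1} · (x - mu):
  Sigma^{-1} · (x - mu) = (0.3333, 0.3333).
  (x - mu)^T · [Sigma^{-1} · (x - mu)] = (-1)·(0.3333) + (3)·(0.3333) = 0.6667.

Step 4 — take square root: d = √(0.6667) ≈ 0.8165.

d(x, mu) = √(0.6667) ≈ 0.8165


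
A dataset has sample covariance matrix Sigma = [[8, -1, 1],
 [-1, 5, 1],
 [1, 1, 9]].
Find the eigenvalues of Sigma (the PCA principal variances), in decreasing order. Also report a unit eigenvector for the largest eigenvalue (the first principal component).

Step 1 — characteristic polynomial p(λ) = det(λI - Sigma) = λ³ - tr·λ² + c_1·λ - det, where tr = trace, c_1 = sum of the principal 2×2 minors, det = det(Sigma):
  tr = 8 + 5 + 9 = 22,
  c_1 = (8·5 - (-1)²) + (8·9 - (1)²) + (5·9 - (1)²) = 39 + 71 + 44 = 154,
  det = 8·(5·9 - (1)²) - (-1)·((-1)·9 - (1)·(1)) + (1)·((-1)·(1) - 5·(1)) = 8·(44) - (-1)·(-10) + (1)·(-6) = 336.
  So p(λ) = λ³ - 22λ² + 154λ - 336.
Step 2 — look for an integer root (rational root theorem: any rational root is an integer divisor of 336). Testing λ = 8:
  p(8) = 512 - 1408 + 1232 - 336 = 0  ✓
  Dividing out (λ - 8): p(λ) = (λ - 8)(λ² - 14λ + 42).
Step 3 — remaining eigenvalues from the quadratic λ² - 14λ + 42 = 0:
  Δ = 14² - 4·42 = 196 - 168 = 28,  λ = (14 ± √28)/2 = (14 ± 5.2915)/2 ≈ 9.6458 or 4.3542.
  Sorted: λ_1 = 9.6458,  λ_2 = 8,  λ_3 = 4.3542  (check: sum = 22 = tr ✓).

Step 4 — unit eigenvector for λ_1 ≈ 9.6458: v spans the null space of (Sigma - λ_1 I), whose rows are
  r_1 = (-1.6458, -1, 1),  r_2 = (-1, -4.6458, 1),  r_3 = (1, 1, -0.6458).
  v is orthogonal to every row, so take v ∝ r_1 × r_2 = ((-1)·(1) - (1)·(-4.6458), (1)·(-1) - (-1.6458)·(1), (-1.6458)·(-4.6458) - (-1)·(-1)) ≈ (3.6458, 0.6458, 6.6458).
  Let u = (3.6458, 0.6458, 6.6458).
  ||u|| = √((3.6458)² + (0.6458)² + (6.6458)²) = √(57.8745) ≈ 7.6075,  v_1 = u/||u|| ≈ (0.4792, 0.0849, 0.8736) (||v_1|| = 1).

λ_1 = 9.6458,  λ_2 = 8,  λ_3 = 4.3542;  v_1 ≈ (0.4792, 0.0849, 0.8736)


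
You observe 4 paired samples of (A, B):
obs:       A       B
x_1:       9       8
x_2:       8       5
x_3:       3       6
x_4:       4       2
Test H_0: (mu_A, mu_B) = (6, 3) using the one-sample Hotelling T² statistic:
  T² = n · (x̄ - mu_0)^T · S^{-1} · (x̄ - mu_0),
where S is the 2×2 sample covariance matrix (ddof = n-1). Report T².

Step 1 — sample mean vector:
  mean(A) = (9 + 8 + 3 + 4) / 4 = 24/4 = 6
  mean(B) = (8 + 5 + 6 + 2) / 4 = 21/4 = 5.25
  x̄ = (6, 5.25),  deviation x̄ - mu_0 = (6, 5.25) - (6, 3) = (0, 2.25).

Step 2 — sample covariance matrix, S[i,j] = (1/(n-1)) · Σ_k (x_{k,i} - mean_i) · (x_{k,j} - mean_j), divisor n-1 = 3:
  S[A,A] = ((3)·(3) + (2)·(2) + (-3)·(-3) + (-2)·(-2)) / 3 = 26/3 = 8.6667
  S[A,B] = ((3)·(2.75) + (2)·(-0.25) + (-3)·(0.75) + (-2)·(-3.25)) / 3 = 12/3 = 4
  S[B,B] = ((2.75)·(2.75) + (-0.25)·(-0.25) + (0.75)·(0.75) + (-3.25)·(-3.25)) / 3 = 18.75/3 = 6.25
  S = [[8.6667, 4],
 [4, 6.25]].

Step 3 — invert S. det(S) = 8.6667·6.25 - (4)² = 38.1667.
  S^{-1} = (1/det) · [[d, -b], [-b, a]] = [[0.1638, -0.1048],
 [-0.1048, 0.2271]].

Step 4 — quadratic form (x̄ - mu_0)^T · S^{-1} · (x̄ - mu_0):
  S^{-1} · (x̄ - mu_0) = (-0.2358, 0.5109),
  (x̄ - mu_0)^T · [...] = (0)·(-0.2358) + (2.25)·(0.5109) = 1.1496.

Step 5 — scale by n: T² = 4 · 1.1496 = 4.5983.

T² ≈ 4.5983


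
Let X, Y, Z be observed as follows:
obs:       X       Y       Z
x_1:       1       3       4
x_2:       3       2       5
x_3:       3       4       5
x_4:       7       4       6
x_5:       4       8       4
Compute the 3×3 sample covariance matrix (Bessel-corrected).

Step 1 — column means:
  mean(X) = (1 + 3 + 3 + 7 + 4) / 5 = 18/5 = 3.6
  mean(Y) = (3 + 2 + 4 + 4 + 8) / 5 = 21/5 = 4.2
  mean(Z) = (4 + 5 + 5 + 6 + 4) / 5 = 24/5 = 4.8

Step 2 — sample covariance S[i,j] = (1/(n-1)) · Σ_k (x_{k,i} - mean_i) · (x_{k,j} - mean_j), with n-1 = 4.
  S[X,X] = ((-2.6)·(-2.6) + (-0.6)·(-0.6) + (-0.6)·(-0.6) + (3.4)·(3.4) + (0.4)·(0.4)) / 4 = 19.2/4 = 4.8
  S[X,Y] = ((-2.6)·(-1.2) + (-0.6)·(-2.2) + (-0.6)·(-0.2) + (3.4)·(-0.2) + (0.4)·(3.8)) / 4 = 5.4/4 = 1.35
  S[X,Z] = ((-2.6)·(-0.8) + (-0.6)·(0.2) + (-0.6)·(0.2) + (3.4)·(1.2) + (0.4)·(-0.8)) / 4 = 5.6/4 = 1.4
  S[Y,Y] = ((-1.2)·(-1.2) + (-2.2)·(-2.2) + (-0.2)·(-0.2) + (-0.2)·(-0.2) + (3.8)·(3.8)) / 4 = 20.8/4 = 5.2
  S[Y,Z] = ((-1.2)·(-0.8) + (-2.2)·(0.2) + (-0.2)·(0.2) + (-0.2)·(1.2) + (3.8)·(-0.8)) / 4 = -2.8/4 = -0.7
  S[Z,Z] = ((-0.8)·(-0.8) + (0.2)·(0.2) + (0.2)·(0.2) + (1.2)·(1.2) + (-0.8)·(-0.8)) / 4 = 2.8/4 = 0.7

S is symmetric (S[j,i] = S[i,j]). Assembling:

S = [[4.8, 1.35, 1.4],
 [1.35, 5.2, -0.7],
 [1.4, -0.7, 0.7]]


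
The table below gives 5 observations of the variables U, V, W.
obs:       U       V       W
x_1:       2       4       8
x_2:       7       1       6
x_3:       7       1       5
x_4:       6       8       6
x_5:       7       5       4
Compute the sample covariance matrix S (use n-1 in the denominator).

Step 1 — column means:
  mean(U) = (2 + 7 + 7 + 6 + 7) / 5 = 29/5 = 5.8
  mean(V) = (4 + 1 + 1 + 8 + 5) / 5 = 19/5 = 3.8
  mean(W) = (8 + 6 + 5 + 6 + 4) / 5 = 29/5 = 5.8

Step 2 — sample covariance S[i,j] = (1/(n-1)) · Σ_k (x_{k,i} - mean_i) · (x_{k,j} - mean_j), with n-1 = 4.
  S[U,U] = ((-3.8)·(-3.8) + (1.2)·(1.2) + (1.2)·(1.2) + (0.2)·(0.2) + (1.2)·(1.2)) / 4 = 18.8/4 = 4.7
  S[U,V] = ((-3.8)·(0.2) + (1.2)·(-2.8) + (1.2)·(-2.8) + (0.2)·(4.2) + (1.2)·(1.2)) / 4 = -5.2/4 = -1.3
  S[U,W] = ((-3.8)·(2.2) + (1.2)·(0.2) + (1.2)·(-0.8) + (0.2)·(0.2) + (1.2)·(-1.8)) / 4 = -11.2/4 = -2.8
  S[V,V] = ((0.2)·(0.2) + (-2.8)·(-2.8) + (-2.8)·(-2.8) + (4.2)·(4.2) + (1.2)·(1.2)) / 4 = 34.8/4 = 8.7
  S[V,W] = ((0.2)·(2.2) + (-2.8)·(0.2) + (-2.8)·(-0.8) + (4.2)·(0.2) + (1.2)·(-1.8)) / 4 = 0.8/4 = 0.2
  S[W,W] = ((2.2)·(2.2) + (0.2)·(0.2) + (-0.8)·(-0.8) + (0.2)·(0.2) + (-1.8)·(-1.8)) / 4 = 8.8/4 = 2.2

S is symmetric (S[j,i] = S[i,j]). Assembling:

S = [[4.7, -1.3, -2.8],
 [-1.3, 8.7, 0.2],
 [-2.8, 0.2, 2.2]]


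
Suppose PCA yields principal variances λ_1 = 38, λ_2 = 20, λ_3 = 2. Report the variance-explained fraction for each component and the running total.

Step 1 — total variance = trace(Sigma) = Σ λ_i = 38 + 20 + 2 = 60.

Step 2 — fraction explained by component i = λ_i / Σ λ:
  PC1: 38/60 = 0.6333
  PC2: 20/60 = 0.3333
  PC3: 2/60 = 0.0333

Step 3 — cumulative fraction after k components = (λ_1 + ... + λ_k) / Σ λ:
  k = 1: 38/60 = 0.6333
  k = 2: (38 + 20)/60 = 58/60 = 0.9667
  k = 3: (38 + 20 + 2)/60 = 60/60 = 1

Summary (fraction, with percent):

explained: PC1 0.6333 (63.33%), PC2 0.3333 (33.33%), PC3 0.0333 (3.33%);  cumulative: 0.6333, 0.9667, 1


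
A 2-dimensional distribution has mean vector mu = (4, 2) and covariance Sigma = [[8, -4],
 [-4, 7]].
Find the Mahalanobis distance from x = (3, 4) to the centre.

Step 1 — centre the observation: (x - mu) = (-1, 2).

Step 2 — invert Sigma. det(Sigma) = 8·7 - (-4)² = 40.
  Sigma^{-1} = (1/det) · [[d, -b], [-b, a]] = [[0.175, 0.1],
 [0.1, 0.2]].

Step 3 — form the quadratic (x - mu)^T · Sigma^{-1} · (x - mu):
  Sigma^{-1} · (x - mu) = (0.025, 0.3).
  (x - mu)^T · [Sigma^{-1} · (x - mu)] = (-1)·(0.025) + (2)·(0.3) = 0.575.

Step 4 — take square root: d = √(0.575) ≈ 0.7583.

d(x, mu) = √(0.575) ≈ 0.7583


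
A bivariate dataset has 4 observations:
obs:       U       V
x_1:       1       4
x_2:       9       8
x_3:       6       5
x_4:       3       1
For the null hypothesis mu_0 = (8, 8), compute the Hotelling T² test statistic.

Step 1 — sample mean vector:
  mean(U) = (1 + 9 + 6 + 3) / 4 = 19/4 = 4.75
  mean(V) = (4 + 8 + 5 + 1) / 4 = 18/4 = 4.5
  x̄ = (4.75, 4.5),  deviation x̄ - mu_0 = (4.75, 4.5) - (8, 8) = (-3.25, -3.5).

Step 2 — sample covariance matrix, S[i,j] = (1/(n-1)) · Σ_k (x_{k,i} - mean_i) · (x_{k,j} - mean_j), divisor n-1 = 3:
  S[U,U] = ((-3.75)·(-3.75) + (4.25)·(4.25) + (1.25)·(1.25) + (-1.75)·(-1.75)) / 3 = 36.75/3 = 12.25
  S[U,V] = ((-3.75)·(-0.5) + (4.25)·(3.5) + (1.25)·(0.5) + (-1.75)·(-3.5)) / 3 = 23.5/3 = 7.8333
  S[V,V] = ((-0.5)·(-0.5) + (3.5)·(3.5) + (0.5)·(0.5) + (-3.5)·(-3.5)) / 3 = 25/3 = 8.3333
  S = [[12.25, 7.8333],
 [7.8333, 8.3333]].

Step 3 — invert S. det(S) = 12.25·8.3333 - (7.8333)² = 40.7222.
  S^{-1} = (1/det) · [[d, -b], [-b, a]] = [[0.2046, -0.1924],
 [-0.1924, 0.3008]].

Step 4 — quadratic form (x̄ - mu_0)^T · S^{-1} · (x̄ - mu_0):
  S^{-1} · (x̄ - mu_0) = (0.0082, -0.4277),
  (x̄ - mu_0)^T · [...] = (-3.25)·(0.0082) + (-3.5)·(-0.4277) = 1.4703.

Step 5 — scale by n: T² = 4 · 1.4703 = 5.8813.

T² ≈ 5.8813


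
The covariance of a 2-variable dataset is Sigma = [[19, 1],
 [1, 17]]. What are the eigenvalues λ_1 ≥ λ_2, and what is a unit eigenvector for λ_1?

Step 1 — characteristic polynomial of 2×2 Sigma:
  det(Sigma - λI) = λ² - trace · λ + det = 0.
  trace = 19 + 17 = 36, det = 19·17 - (1)² = 322.
Step 2 — discriminant:
  Δ = trace² - 4·det = 1296 - 1288 = 8.
Step 3 — eigenvalues:
  λ = (trace ± √Δ)/2 = (36 ± 2.8284)/2,
  λ_1 = 19.4142,  λ_2 = 16.5858.

Step 4 — unit eigenvector for λ_1: solve (Sigma - λ_1 I)v = 0. First row:
  (19 - 19.4142)·v_x + (1)·v_y = 0, i.e. (-0.4142)·v_x + (1)·v_y = 0,
  so v ∝ (b, λ_1 - a) = (1, 0.4142) = u.
  ||u|| = √((1)² + (0.4142)²) = √(1.1716) ≈ 1.0824,
  v_1 = u/||u|| ≈ (0.9239, 0.3827) (||v_1|| = 1).

λ_1 = 19.4142,  λ_2 = 16.5858;  v_1 ≈ (0.9239, 0.3827)


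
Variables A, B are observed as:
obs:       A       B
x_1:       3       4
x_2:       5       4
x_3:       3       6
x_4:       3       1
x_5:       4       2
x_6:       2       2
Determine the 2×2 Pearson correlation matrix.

Step 1 — column means:
  mean(A) = (3 + 5 + 3 + 3 + 4 + 2) / 6 = 20/6 = 3.3333
  mean(B) = (4 + 4 + 6 + 1 + 2 + 2) / 6 = 19/6 = 3.1667

Step 2 — sample variances and covariances s[i,j] = (1/(n-1)) · Σ_k (x_{k,i} - mean_i) · (x_{k,j} - mean_j), with n-1 = 5:
  s[A,A] = ((-0.3333)·(-0.3333) + (1.6667)·(1.6667) + (-0.3333)·(-0.3333) + (-0.3333)·(-0.3333) + (0.6667)·(0.6667) + (-1.3333)·(-1.3333)) / 5 = 5.3333/5 = 1.0667
  s[A,B] = ((-0.3333)·(0.8333) + (1.6667)·(0.8333) + (-0.3333)·(2.8333) + (-0.3333)·(-2.1667) + (0.6667)·(-1.1667) + (-1.3333)·(-1.1667)) / 5 = 1.6667/5 = 0.3333
  s[B,B] = ((0.8333)·(0.8333) + (0.8333)·(0.8333) + (2.8333)·(2.8333) + (-2.1667)·(-2.1667) + (-1.1667)·(-1.1667) + (-1.1667)·(-1.1667)) / 5 = 16.8333/5 = 3.3667
  Sample standard deviations s_i = √(s[i,i]):
  s(A) = √(1.0667) = 1.0328
  s(B) = √(3.3667) = 1.8348

Step 3 — r_{ij} = s_{ij} / (s_i · s_j):
  r[A,A] = 1 (diagonal).
  r[A,B] = 0.3333 / (1.0328 · 1.8348) = 0.3333 / 1.895 = 0.1759
  r[B,B] = 1 (diagonal).

R is symmetric with unit diagonal. Assembling:

R = [[1, 0.1759],
 [0.1759, 1]]


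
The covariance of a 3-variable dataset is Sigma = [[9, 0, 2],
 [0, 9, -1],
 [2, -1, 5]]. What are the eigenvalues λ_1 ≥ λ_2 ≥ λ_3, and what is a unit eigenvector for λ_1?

Step 1 — characteristic polynomial p(λ) = det(λI - Sigma) = λ³ - tr·λ² + c_1·λ - det, where tr = trace, c_1 = sum of the principal 2×2 minors, det = det(Sigma):
  tr = 9 + 9 + 5 = 23,
  c_1 = (9·9 - (0)²) + (9·5 - (2)²) + (9·5 - (-1)²) = 81 + 41 + 44 = 166,
  det = 9·(9·5 - (-1)²) - (0)·((0)·5 - (-1)·(2)) + (2)·((0)·(-1) - 9·(2)) = 9·(44) - (0)·(2) + (2)·(-18) = 360.
  So p(λ) = λ³ - 23λ² + 166λ - 360.
Step 2 — look for an integer root (rational root theorem: any rational root is an integer divisor of 360). Testing λ = 4:
  p(4) = 64 - 368 + 664 - 360 = 0  ✓
  Dividing out (λ - 4): p(λ) = (λ - 4)(λ² - 19λ + 90).
Step 3 — remaining eigenvalues from the quadratic λ² - 19λ + 90 = 0:
  Δ = 19² - 4·90 = 361 - 360 = 1,  λ = (19 ± √1)/2 = (19 ± 1)/2 = 10 or 9.
  Sorted: λ_1 = 10,  λ_2 = 9,  λ_3 = 4  (check: sum = 23 = tr ✓).

Step 4 — unit eigenvector for λ_1 = 10: v spans the null space of (Sigma - λ_1 I), whose rows are
  r_1 = (-1, 0, 2),  r_2 = (0, -1, -1),  r_3 = (2, -1, -5).
  v is orthogonal to every row, so take v ∝ r_1 × r_2 = ((0)·(-1) - (2)·(-1), (2)·(0) - (-1)·(-1), (-1)·(-1) - (0)·(0)) = (2, -1, 1).
  Let u = (2, -1, 1).
  ||u|| = √((2)² + (-1)² + (1)²) = √(6) ≈ 2.4495,  v_1 = u/||u|| ≈ (0.8165, -0.4082, 0.4082) (||v_1|| = 1).

λ_1 = 10,  λ_2 = 9,  λ_3 = 4;  v_1 ≈ (0.8165, -0.4082, 0.4082)


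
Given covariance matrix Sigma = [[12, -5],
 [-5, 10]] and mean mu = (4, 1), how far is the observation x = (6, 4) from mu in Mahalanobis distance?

Step 1 — centre the observation: (x - mu) = (2, 3).

Step 2 — invert Sigma. det(Sigma) = 12·10 - (-5)² = 95.
  Sigma^{-1} = (1/det) · [[d, -b], [-b, a]] = [[0.1053, 0.0526],
 [0.0526, 0.1263]].

Step 3 — form the quadratic (x - mu)^T · Sigma^{-1} · (x - mu):
  Sigma^{-1} · (x - mu) = (0.3684, 0.4842).
  (x - mu)^T · [Sigma^{-1} · (x - mu)] = (2)·(0.3684) + (3)·(0.4842) = 2.1895.

Step 4 — take square root: d = √(2.1895) ≈ 1.4797.

d(x, mu) = √(2.1895) ≈ 1.4797


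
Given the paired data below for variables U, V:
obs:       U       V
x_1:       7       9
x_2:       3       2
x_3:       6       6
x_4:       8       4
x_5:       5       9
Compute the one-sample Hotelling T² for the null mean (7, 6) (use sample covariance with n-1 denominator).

Step 1 — sample mean vector:
  mean(U) = (7 + 3 + 6 + 8 + 5) / 5 = 29/5 = 5.8
  mean(V) = (9 + 2 + 6 + 4 + 9) / 5 = 30/5 = 6
  x̄ = (5.8, 6),  deviation x̄ - mu_0 = (5.8, 6) - (7, 6) = (-1.2, 0).

Step 2 — sample covariance matrix, S[i,j] = (1/(n-1)) · Σ_k (x_{k,i} - mean_i) · (x_{k,j} - mean_j), divisor n-1 = 4:
  S[U,U] = ((1.2)·(1.2) + (-2.8)·(-2.8) + (0.2)·(0.2) + (2.2)·(2.2) + (-0.8)·(-0.8)) / 4 = 14.8/4 = 3.7
  S[U,V] = ((1.2)·(3) + (-2.8)·(-4) + (0.2)·(0) + (2.2)·(-2) + (-0.8)·(3)) / 4 = 8/4 = 2
  S[V,V] = ((3)·(3) + (-4)·(-4) + (0)·(0) + (-2)·(-2) + (3)·(3)) / 4 = 38/4 = 9.5
  S = [[3.7, 2],
 [2, 9.5]].

Step 3 — invert S. det(S) = 3.7·9.5 - (2)² = 31.15.
  S^{-1} = (1/det) · [[d, -b], [-b, a]] = [[0.305, -0.0642],
 [-0.0642, 0.1188]].

Step 4 — quadratic form (x̄ - mu_0)^T · S^{-1} · (x̄ - mu_0):
  S^{-1} · (x̄ - mu_0) = (-0.366, 0.077),
  (x̄ - mu_0)^T · [...] = (-1.2)·(-0.366) + (0)·(0.077) = 0.4392.

Step 5 — scale by n: T² = 5 · 0.4392 = 2.1958.

T² ≈ 2.1958


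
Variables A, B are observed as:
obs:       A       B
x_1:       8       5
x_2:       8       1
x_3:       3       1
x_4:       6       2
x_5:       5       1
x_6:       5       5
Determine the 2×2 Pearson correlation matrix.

Step 1 — column means:
  mean(A) = (8 + 8 + 3 + 6 + 5 + 5) / 6 = 35/6 = 5.8333
  mean(B) = (5 + 1 + 1 + 2 + 1 + 5) / 6 = 15/6 = 2.5

Step 2 — sample variances and covariances s[i,j] = (1/(n-1)) · Σ_k (x_{k,i} - mean_i) · (x_{k,j} - mean_j), with n-1 = 5:
  s[A,A] = ((2.1667)·(2.1667) + (2.1667)·(2.1667) + (-2.8333)·(-2.8333) + (0.1667)·(0.1667) + (-0.8333)·(-0.8333) + (-0.8333)·(-0.8333)) / 5 = 18.8333/5 = 3.7667
  s[A,B] = ((2.1667)·(2.5) + (2.1667)·(-1.5) + (-2.8333)·(-1.5) + (0.1667)·(-0.5) + (-0.8333)·(-1.5) + (-0.8333)·(2.5)) / 5 = 5.5/5 = 1.1
  s[B,B] = ((2.5)·(2.5) + (-1.5)·(-1.5) + (-1.5)·(-1.5) + (-0.5)·(-0.5) + (-1.5)·(-1.5) + (2.5)·(2.5)) / 5 = 19.5/5 = 3.9
  Sample standard deviations s_i = √(s[i,i]):
  s(A) = √(3.7667) = 1.9408
  s(B) = √(3.9) = 1.9748

Step 3 — r_{ij} = s_{ij} / (s_i · s_j):
  r[A,A] = 1 (diagonal).
  r[A,B] = 1.1 / (1.9408 · 1.9748) = 1.1 / 3.8328 = 0.287
  r[B,B] = 1 (diagonal).

R is symmetric with unit diagonal. Assembling:

R = [[1, 0.287],
 [0.287, 1]]
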